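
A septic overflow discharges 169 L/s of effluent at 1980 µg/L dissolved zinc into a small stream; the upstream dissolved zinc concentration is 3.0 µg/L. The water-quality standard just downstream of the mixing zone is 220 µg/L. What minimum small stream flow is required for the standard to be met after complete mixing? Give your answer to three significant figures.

Set C_mix = 220: (Q·3.000 + 169.0·1980) / (Q + 169.0) = 220
→ Q = 169.0·(1980 − 220)/(220 − 3.000) = 1371 L/s.

1370 L/s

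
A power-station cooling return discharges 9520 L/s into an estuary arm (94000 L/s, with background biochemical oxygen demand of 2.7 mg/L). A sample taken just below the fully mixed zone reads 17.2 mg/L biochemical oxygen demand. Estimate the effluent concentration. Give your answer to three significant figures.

Mass balance: 94000·2.700 + 9520·Cₑ = 103500·17.20
→ Cₑ = (103500·17.20 − 94000·2.700) / 9520 = 160.4 mg/L.

160 mg/L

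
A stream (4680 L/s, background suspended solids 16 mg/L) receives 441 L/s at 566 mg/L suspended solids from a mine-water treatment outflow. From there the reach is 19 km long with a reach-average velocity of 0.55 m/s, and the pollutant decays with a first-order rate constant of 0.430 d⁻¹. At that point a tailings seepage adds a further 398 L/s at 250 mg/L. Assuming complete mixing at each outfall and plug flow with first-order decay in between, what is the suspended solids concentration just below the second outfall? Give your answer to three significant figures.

Conservation of mass: C = (4680·16.00 + 441.0·566.0) / 5121 = 324500/5121 = 63.36 mg/L; combined flow 5121 L/s.
Travel time t = 19·1000 / 0.55 = 34550 s = 9.596 h.
Decay over the reach: 63.36·exp(−kt) = 63.36·0.8420 = 53.35 mg/L.
Second outfall: C = (5121·53.35 + 398.0·250.0)/5519 = 67.54 mg/L.

67.5 mg/L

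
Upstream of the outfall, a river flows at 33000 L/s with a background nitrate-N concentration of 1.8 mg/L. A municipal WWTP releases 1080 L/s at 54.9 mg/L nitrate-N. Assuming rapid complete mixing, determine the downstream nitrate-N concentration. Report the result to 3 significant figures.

Flow-weighted average: C = (33000·1.800 + 1080·54.90) / 34080 = 118700/34080 = 3.483 mg/L.

3.48 mg/L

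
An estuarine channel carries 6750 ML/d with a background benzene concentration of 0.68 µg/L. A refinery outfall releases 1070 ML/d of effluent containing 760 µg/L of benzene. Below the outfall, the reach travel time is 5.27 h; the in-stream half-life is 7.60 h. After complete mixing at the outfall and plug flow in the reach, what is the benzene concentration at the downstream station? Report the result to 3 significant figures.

Mass balance: C = (6750·0.6800 + 1070·760.0) / 7820 = 817800/7820 = 104.6 µg/L.
Half-life 7.60 h → k = ln 2 / 7.60 = 0.09120 h⁻¹ = 2.189 d⁻¹.
Decay over the reach: 104.6·exp(−kt) = 104.6·0.6184 = 64.67 µg/L.

64.7 µg/L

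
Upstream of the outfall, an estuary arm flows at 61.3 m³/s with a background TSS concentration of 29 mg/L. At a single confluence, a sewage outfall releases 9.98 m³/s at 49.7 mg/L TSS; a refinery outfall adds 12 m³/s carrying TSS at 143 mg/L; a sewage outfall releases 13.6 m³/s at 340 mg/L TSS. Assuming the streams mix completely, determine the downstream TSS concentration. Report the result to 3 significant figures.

Conservation of mass: C = (61.30·29.00 + 9.980·49.70 + 12.00·143.0 + 13.60·340.0) / 96.88 = 8614/96.88 = 88.91 mg/L.

88.9 mg/L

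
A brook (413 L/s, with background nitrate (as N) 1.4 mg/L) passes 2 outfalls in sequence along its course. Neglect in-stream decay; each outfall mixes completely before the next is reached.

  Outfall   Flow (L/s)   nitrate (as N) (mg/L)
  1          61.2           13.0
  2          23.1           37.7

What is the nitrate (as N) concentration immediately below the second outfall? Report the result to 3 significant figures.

Outfall 1: combined Q = 474.2 L/s; C = (413.0·1.400 + 61.20·13.00)/474.2 = 2.897 mg/L.
Outfall 2: combined Q = 497.3 L/s; C = (474.2·2.897 + 23.10·37.70)/497.3 = 4.514 mg/L.

4.51 mg/L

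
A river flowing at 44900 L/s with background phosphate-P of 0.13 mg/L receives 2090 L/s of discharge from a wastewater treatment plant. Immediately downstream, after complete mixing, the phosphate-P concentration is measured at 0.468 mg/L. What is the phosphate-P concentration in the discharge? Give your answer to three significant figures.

Mass balance: 44900·0.1300 + 2090·Cₑ = 46990·0.4680
→ Cₑ = (46990·0.4680 − 44900·0.1300) / 2090 = 7.729 mg/L.

7.73 mg/L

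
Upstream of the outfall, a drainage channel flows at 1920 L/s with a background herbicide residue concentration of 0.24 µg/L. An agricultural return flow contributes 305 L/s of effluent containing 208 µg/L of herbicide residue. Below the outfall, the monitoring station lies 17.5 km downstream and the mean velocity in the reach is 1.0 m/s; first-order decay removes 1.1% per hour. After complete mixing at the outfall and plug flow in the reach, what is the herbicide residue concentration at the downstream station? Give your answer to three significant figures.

27.2 µg/L

Mixed concentration C = ΣQC/ΣQ = (1920·0.2400 + 305.0·208.0) / 2225 = 63900/2225 = 28.72 µg/L.
Travel time t = 17.5·1000 / 1.0 = 17500 s = 4.861 h.
1.1%/h lost → k = −ln(1 − 0.011) = 0.01106 h⁻¹.
Decay over the reach: 28.72·exp(−kt) = 28.72·0.9477 = 27.22 µg/L.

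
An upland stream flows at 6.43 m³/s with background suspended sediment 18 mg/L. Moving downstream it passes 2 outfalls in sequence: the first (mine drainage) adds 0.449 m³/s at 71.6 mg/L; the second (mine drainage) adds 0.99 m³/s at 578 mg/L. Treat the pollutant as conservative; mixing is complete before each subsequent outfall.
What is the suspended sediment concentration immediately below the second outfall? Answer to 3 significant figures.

After outfall 1: Q = 6.430 + 0.4490 = 6.879 m³/s; C = (6.430·18.00 + 0.4490·71.60)/6.879 = 21.50 mg/L.
After outfall 2: Q = 6.879 + 0.9900 = 7.869 m³/s; C = (6.879·21.50 + 0.9900·578.0)/7.869 = 91.51 mg/L.

91.5 mg/L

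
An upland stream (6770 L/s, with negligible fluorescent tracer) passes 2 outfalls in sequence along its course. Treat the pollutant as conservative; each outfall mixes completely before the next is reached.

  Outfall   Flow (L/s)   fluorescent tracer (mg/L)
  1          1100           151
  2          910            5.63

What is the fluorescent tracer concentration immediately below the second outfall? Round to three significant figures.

19.5 mg/L

Below outfall 1: Q → 7870 L/s, C = (6770·0 + 1100·151.0)/7870 = 21.11 mg/L.
Below outfall 2: Q → 8780 L/s, C = (7870·21.11 + 910.0·5.630)/8780 = 19.50 mg/L.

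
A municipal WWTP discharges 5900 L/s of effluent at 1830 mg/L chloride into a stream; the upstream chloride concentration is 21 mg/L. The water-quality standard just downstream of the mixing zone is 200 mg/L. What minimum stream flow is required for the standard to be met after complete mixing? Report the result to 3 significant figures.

Set C_mix = 200: (Q·21.00 + 5900·1830) / (Q + 5900) = 200
→ Q = 5900·(1830 − 200)/(200 − 21.00) = 53730 L/s.

53700 L/s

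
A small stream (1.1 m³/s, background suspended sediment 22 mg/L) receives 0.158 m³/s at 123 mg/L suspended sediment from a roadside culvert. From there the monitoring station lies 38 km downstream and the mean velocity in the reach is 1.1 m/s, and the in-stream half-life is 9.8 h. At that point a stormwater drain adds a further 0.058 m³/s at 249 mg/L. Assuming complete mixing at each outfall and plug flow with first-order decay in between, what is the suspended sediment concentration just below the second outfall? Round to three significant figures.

27.8 mg/L

Flow-weighted average: C = (1.100·22.00 + 0.1580·123.0) / 1.258 = 43.63/1.258 = 34.69 mg/L; combined flow 1.258 m³/s.
Travel time t = 38·1000 / 1.1 = 34550 s = 9.596 h.
Half-life 9.8 h → k = ln 2 / 9.8 = 0.07073 h⁻¹ = 1.698 d⁻¹.
After decay, C = 34.69 × e^(−kt) = 34.69 × 0.5073 = 17.59 mg/L.
At the second outfall, C = (1.258·17.59 + 0.05800·249.0) / (1.258 + 0.05800) = 27.79 mg/L.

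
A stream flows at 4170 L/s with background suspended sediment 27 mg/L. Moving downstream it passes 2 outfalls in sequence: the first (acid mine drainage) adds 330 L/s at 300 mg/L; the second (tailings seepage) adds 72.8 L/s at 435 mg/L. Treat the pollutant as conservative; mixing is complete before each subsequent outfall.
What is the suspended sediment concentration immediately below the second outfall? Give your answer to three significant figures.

53.2 mg/L

Below outfall 1: Q → 4500 L/s, C = (4170·27.00 + 330.0·300.0)/4500 = 47.02 mg/L.
Below outfall 2: Q → 4573 L/s, C = (4500·47.02 + 72.80·435.0)/4573 = 53.20 mg/L.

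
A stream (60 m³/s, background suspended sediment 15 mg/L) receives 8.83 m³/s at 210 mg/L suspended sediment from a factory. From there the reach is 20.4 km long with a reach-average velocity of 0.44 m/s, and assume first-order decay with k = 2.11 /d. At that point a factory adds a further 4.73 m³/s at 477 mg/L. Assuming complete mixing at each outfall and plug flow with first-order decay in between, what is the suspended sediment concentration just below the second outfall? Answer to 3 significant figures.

Mixed concentration C = ΣQC/ΣQ = (60.00·15.00 + 8.830·210.0) / 68.83 = 2754/68.83 = 40.02 mg/L; combined flow 68.83 m³/s.
Travel time t = 20.4·1000 / 0.44 = 46360 s = 12.88 h.
After decay, C = 40.02 × e^(−kt) = 40.02 × 0.3223 = 12.90 mg/L.
At the second outfall, C = (68.83·12.90 + 4.730·477.0) / (68.83 + 4.730) = 42.74 mg/L.

42.7 mg/L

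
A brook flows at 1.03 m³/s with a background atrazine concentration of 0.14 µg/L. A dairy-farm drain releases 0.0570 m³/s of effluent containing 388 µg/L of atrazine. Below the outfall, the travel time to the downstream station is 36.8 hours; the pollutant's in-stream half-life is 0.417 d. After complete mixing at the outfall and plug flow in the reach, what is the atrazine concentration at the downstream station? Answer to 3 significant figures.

1.60 µg/L

Mixed concentration C = ΣQC/ΣQ = (1.030·0.1400 + 0.05700·388.0) / 1.087 = 22.26/1.087 = 20.48 µg/L.
Half-life 0.417 d → k = ln 2 / 0.417 = 1.662 d⁻¹.
Applying C = C₀e^(−kt): 20.48 × 0.07818 = 1.601 µg/L.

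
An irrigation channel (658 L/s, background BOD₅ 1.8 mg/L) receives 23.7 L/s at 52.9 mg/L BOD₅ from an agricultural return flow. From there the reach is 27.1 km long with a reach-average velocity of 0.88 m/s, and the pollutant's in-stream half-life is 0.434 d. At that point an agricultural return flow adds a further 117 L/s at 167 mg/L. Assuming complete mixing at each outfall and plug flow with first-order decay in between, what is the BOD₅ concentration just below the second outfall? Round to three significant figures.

Mixed concentration C = ΣQC/ΣQ = (658.0·1.800 + 23.70·52.90) / 681.7 = 2438/681.7 = 3.577 mg/L; combined flow 681.7 L/s.
Travel time t = 27.1·1000 / 0.88 = 30800 s = 8.554 h.
Half-life 0.434 d → k = ln 2 / 0.434 = 1.597 d⁻¹.
First-order decay: C = 3.577·exp(−k·t) = 3.577·0.5659 = 2.024 mg/L.
Second outfall: C = (681.7·2.024 + 117.0·167.0)/798.7 = 26.19 mg/L.

26.2 mg/L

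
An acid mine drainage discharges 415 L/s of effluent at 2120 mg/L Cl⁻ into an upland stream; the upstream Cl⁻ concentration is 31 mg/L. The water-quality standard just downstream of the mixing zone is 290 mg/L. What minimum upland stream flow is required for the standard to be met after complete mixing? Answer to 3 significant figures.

2930 L/s

Set C_mix = 290: (Q·31.00 + 415.0·2120) / (Q + 415.0) = 290
→ Q = 415.0·(2120 − 290)/(290 − 31.00) = 2932 L/s.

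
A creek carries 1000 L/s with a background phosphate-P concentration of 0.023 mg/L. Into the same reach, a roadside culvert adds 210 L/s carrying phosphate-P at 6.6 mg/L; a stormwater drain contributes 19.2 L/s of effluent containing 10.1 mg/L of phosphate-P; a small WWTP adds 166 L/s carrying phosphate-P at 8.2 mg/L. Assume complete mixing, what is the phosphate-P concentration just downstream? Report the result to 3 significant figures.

Flow-weighted average: C = (1000·0.02300 + 210.0·6.600 + 19.20·10.10 + 166.0·8.200) / 1395 = 2964/1395 = 2.125 mg/L.

2.12 mg/L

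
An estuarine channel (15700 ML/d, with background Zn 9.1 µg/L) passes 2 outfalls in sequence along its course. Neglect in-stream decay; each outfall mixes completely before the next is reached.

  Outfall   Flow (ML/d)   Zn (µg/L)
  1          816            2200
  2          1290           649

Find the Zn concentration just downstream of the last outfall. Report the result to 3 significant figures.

After outfall 1: Q = 15700 + 816.0 = 16520 ML/d; C = (15700·9.100 + 816.0·2200)/16520 = 117.3 µg/L.
After outfall 2: Q = 16520 + 1290 = 17810 ML/d; C = (16520·117.3 + 1290·649.0)/17810 = 155.9 µg/L.

156 µg/L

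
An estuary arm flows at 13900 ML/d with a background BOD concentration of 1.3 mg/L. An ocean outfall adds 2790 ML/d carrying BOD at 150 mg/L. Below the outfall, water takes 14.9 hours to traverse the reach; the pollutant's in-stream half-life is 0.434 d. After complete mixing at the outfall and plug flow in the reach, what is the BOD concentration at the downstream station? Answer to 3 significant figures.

9.70 mg/L

After mixing, C = (13900·1.300 + 2790·150.0) / 16690 = 436600/16690 = 26.16 mg/L.
Half-life 0.434 d → k = ln 2 / 0.434 = 1.597 d⁻¹.
First-order decay: C = 26.16·exp(−k·t) = 26.16·0.3710 = 9.705 mg/L.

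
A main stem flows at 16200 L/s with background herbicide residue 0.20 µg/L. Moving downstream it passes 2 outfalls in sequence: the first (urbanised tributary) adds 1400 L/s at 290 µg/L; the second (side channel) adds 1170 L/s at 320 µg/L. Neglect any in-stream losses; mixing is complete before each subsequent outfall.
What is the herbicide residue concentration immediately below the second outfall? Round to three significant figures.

41.7 µg/L

Below outfall 1: Q → 17600 L/s, C = (16200·0.2000 + 1400·290.0)/17600 = 23.25 µg/L.
Below outfall 2: Q → 18770 L/s, C = (17600·23.25 + 1170·320.0)/18770 = 41.75 µg/L.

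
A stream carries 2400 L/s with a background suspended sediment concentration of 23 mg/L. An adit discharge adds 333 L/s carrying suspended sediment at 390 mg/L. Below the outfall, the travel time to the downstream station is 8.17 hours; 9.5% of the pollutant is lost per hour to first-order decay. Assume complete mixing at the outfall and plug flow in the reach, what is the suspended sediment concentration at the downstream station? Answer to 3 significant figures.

30.0 mg/L

Mixed concentration C = ΣQC/ΣQ = (2400·23.00 + 333.0·390.0) / 2733 = 185100/2733 = 67.72 mg/L.
9.5%/h lost → k = −ln(1 − 0.095) = 0.09982 h⁻¹.
After decay, C = 67.72 × e^(−kt) = 67.72 × 0.4424 = 29.96 mg/L.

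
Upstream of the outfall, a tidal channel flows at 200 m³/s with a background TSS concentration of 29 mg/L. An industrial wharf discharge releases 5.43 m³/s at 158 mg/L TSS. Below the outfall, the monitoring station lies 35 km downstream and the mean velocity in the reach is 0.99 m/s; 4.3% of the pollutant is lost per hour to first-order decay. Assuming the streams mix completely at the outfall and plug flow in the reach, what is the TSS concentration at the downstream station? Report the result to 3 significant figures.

21.0 mg/L

After mixing, C = (200.0·29.00 + 5.430·158.0) / 205.4 = 6658/205.4 = 32.41 mg/L.
Travel time t = 35·1000 / 0.99 = 35350 s = 9.820 h.
4.3%/h lost → k = −ln(1 − 0.043) = 0.04395 h⁻¹.
Applying C = C₀e^(−kt): 32.41 × 0.6495 = 21.05 mg/L.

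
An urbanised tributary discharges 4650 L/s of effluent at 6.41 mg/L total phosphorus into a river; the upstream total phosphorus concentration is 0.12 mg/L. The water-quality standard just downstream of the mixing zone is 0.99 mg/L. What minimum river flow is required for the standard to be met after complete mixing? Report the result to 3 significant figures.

Set C_mix = 0.99: (Q·0.1200 + 4650·6.410) / (Q + 4650) = 0.99
→ Q = 4650·(6.410 − 0.99)/(0.99 − 0.1200) = 28970 L/s.

29000 L/s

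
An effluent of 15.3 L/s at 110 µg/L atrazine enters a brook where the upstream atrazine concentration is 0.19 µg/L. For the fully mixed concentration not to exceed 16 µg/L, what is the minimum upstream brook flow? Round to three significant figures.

91.0 L/s

Set C_mix = 16: (Q·0.1900 + 15.30·110.0) / (Q + 15.30) = 16
→ Q = 15.30·(110.0 − 16)/(16 − 0.1900) = 90.97 L/s.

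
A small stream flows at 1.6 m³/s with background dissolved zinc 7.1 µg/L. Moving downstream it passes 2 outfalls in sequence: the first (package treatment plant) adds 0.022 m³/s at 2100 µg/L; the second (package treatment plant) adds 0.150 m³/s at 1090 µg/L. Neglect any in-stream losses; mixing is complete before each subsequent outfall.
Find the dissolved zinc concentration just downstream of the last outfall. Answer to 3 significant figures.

125 µg/L

Below outfall 1: Q → 1.622 m³/s, C = (1.600·7.100 + 0.02200·2100)/1.622 = 35.49 µg/L.
Below outfall 2: Q → 1.772 m³/s, C = (1.622·35.49 + 0.1500·1090)/1.772 = 124.8 µg/L.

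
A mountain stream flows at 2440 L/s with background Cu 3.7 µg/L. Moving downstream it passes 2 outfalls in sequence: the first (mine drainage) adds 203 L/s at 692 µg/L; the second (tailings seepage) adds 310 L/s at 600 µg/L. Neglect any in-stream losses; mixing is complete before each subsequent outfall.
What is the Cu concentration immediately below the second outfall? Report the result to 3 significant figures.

114 µg/L

Outfall 1: combined Q = 2643 L/s; C = (2440·3.700 + 203.0·692.0)/2643 = 56.57 µg/L.
Outfall 2: combined Q = 2953 L/s; C = (2643·56.57 + 310.0·600.0)/2953 = 113.6 µg/L.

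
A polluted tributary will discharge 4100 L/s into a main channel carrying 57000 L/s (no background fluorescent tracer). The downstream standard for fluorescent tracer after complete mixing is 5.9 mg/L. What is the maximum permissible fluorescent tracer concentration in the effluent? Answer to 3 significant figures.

At the limit, (Qr·Cr + Qe·Cₑ)/(Qr + Qe) = 5.9:
Cₑ = (61100·5.9 − 57000·0) / 4100 = 87.92 mg/L.

87.9 mg/L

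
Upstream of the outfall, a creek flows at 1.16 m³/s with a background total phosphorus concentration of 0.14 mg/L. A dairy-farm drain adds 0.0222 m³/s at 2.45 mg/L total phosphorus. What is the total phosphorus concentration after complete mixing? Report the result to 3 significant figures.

Mass balance: C = (1.160·0.1400 + 0.02220·2.450) / 1.182 = 0.2168/1.182 = 0.1834 mg/L.

0.183 mg/L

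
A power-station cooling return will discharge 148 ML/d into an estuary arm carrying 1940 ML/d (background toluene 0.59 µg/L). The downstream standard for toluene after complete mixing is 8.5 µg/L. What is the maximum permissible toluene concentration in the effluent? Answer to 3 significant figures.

At the limit, (Qr·Cr + Qe·Cₑ)/(Qr + Qe) = 8.5:
Cₑ = (2088·8.5 − 1940·0.5900) / 148.0 = 112.2 µg/L.

112 µg/L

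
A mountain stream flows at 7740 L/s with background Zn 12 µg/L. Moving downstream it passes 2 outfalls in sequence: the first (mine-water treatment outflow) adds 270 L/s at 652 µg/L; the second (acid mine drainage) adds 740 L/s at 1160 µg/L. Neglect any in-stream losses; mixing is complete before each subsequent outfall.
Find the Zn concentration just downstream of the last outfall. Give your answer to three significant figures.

129 µg/L

After outfall 1: Q = 7740 + 270.0 = 8010 L/s; C = (7740·12.00 + 270.0·652.0)/8010 = 33.57 µg/L.
After outfall 2: Q = 8010 + 740.0 = 8750 L/s; C = (8010·33.57 + 740.0·1160)/8750 = 128.8 µg/L.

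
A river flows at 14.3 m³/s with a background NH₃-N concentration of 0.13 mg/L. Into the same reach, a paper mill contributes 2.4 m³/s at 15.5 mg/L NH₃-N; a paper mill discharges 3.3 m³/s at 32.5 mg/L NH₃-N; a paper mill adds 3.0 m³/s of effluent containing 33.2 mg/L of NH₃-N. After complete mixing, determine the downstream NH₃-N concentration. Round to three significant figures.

Flow-weighted average: C = (14.30·0.1300 + 2.400·15.50 + 3.300·32.50 + 3.000·33.20) / 23.00 = 245.9/23.00 = 10.69 mg/L.

10.7 mg/L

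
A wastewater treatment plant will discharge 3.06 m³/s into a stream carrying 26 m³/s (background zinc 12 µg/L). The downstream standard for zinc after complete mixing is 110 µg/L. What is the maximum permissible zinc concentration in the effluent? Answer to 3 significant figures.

943 µg/L

At the limit, (Qr·Cr + Qe·Cₑ)/(Qr + Qe) = 110:
Cₑ = (29.06·110 − 26.00·12.00) / 3.060 = 942.7 µg/L.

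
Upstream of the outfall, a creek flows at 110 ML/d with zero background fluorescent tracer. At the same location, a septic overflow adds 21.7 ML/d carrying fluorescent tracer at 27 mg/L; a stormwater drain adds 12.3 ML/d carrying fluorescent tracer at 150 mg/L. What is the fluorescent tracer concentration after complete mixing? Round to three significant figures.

Flow-weighted average: C = (110.0·0 + 21.70·27.00 + 12.30·150.0) / 144.0 = 2431/144.0 = 16.88 mg/L.

16.9 mg/L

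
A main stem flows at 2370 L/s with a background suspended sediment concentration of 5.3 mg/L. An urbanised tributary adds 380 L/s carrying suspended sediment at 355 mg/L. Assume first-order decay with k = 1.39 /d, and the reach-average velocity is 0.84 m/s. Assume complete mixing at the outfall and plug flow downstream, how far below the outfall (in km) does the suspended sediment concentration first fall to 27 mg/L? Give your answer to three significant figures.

35.8 km

Flow-weighted average: C = (2370·5.300 + 380.0·355.0) / 2750 = 147500/2750 = 53.62 mg/L.
Set 53.62·exp(−k·t) = 27 → t = ln(53.62/27)/k = 42650 s = 11.85 h.
Distance = v·t = 0.84·42650 = 35820 m = 35.82 km.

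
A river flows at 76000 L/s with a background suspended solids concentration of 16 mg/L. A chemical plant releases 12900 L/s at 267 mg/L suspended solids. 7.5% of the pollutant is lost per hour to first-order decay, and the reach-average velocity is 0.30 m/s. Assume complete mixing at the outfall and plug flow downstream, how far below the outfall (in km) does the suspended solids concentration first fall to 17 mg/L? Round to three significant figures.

Mixed concentration C = ΣQC/ΣQ = (76000·16.00 + 12900·267.0) / 88900 = 4660000/88900 = 52.42 mg/L.
7.5%/h lost → k = −ln(1 − 0.075) = 0.07796 h⁻¹.
Set 52.42·exp(−k·t) = 17 → t = ln(52.42/17)/k = 52000 s = 14.44 h.
Distance = v·t = 0.30·52000 = 15600 m = 15.60 km.

15.6 km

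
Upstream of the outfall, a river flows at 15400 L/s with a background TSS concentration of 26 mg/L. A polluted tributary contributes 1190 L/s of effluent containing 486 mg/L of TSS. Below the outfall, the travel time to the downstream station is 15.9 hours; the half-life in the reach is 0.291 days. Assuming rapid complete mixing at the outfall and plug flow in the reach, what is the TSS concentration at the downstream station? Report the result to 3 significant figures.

12.2 mg/L

Mass balance: C = (15400·26.00 + 1190·486.0) / 16590 = 978700/16590 = 59.00 mg/L.
Half-life 0.291 d → k = ln 2 / 0.291 = 2.382 d⁻¹.
After decay, C = 59.00 × e^(−kt) = 59.00 × 0.2064 = 12.18 mg/L.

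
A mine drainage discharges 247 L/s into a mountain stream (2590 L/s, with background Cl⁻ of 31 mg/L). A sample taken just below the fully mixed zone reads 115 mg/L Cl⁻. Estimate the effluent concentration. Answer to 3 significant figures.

996 mg/L

Mass balance: 2590·31.00 + 247.0·Cₑ = 2837·115.0
→ Cₑ = (2837·115.0 − 2590·31.00) / 247.0 = 995.8 mg/L.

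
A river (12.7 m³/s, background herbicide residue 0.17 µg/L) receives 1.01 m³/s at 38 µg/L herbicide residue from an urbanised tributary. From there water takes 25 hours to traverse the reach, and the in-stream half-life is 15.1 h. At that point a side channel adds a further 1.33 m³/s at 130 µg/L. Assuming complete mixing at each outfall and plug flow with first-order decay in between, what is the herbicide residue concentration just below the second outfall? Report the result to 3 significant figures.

12.4 µg/L

Mixed concentration C = ΣQC/ΣQ = (12.70·0.1700 + 1.010·38.00) / 13.71 = 40.54/13.71 = 2.957 µg/L; combined flow 13.71 m³/s.
Half-life 15.1 h → k = ln 2 / 15.1 = 0.04590 h⁻¹ = 1.102 d⁻¹.
Applying C = C₀e^(−kt): 2.957 × 0.3174 = 0.9385 µg/L.
At the second outfall, C = (13.71·0.9385 + 1.330·130.0) / (13.71 + 1.330) = 12.35 µg/L.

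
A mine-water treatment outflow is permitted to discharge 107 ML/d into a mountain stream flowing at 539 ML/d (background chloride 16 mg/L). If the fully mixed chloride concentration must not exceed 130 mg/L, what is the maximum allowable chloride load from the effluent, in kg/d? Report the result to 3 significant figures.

Mass balance at the limit: 539.0·16.00 + 107.0·Cₑ = 646.0·130 → Cₑ = 704.3 mg/L.
107.0 ML/d = 1.238 m³/s. Load = 1.238 m³/s × 704.3 g/m³ × 86 400 s/d = 75360 kg/d.

75400 kg/d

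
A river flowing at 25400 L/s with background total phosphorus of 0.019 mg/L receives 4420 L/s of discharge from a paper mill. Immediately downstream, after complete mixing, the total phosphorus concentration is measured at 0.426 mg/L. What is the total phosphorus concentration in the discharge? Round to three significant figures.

Mass balance: 25400·0.01900 + 4420·Cₑ = 29820·0.4260
→ Cₑ = (29820·0.4260 − 25400·0.01900) / 4420 = 2.765 mg/L.

2.76 mg/L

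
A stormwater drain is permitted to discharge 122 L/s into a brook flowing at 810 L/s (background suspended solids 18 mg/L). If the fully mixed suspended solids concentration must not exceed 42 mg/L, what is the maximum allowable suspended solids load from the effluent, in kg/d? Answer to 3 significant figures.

2120 kg/d

Mass balance at the limit: 810.0·18.00 + 122.0·Cₑ = 932.0·42 → Cₑ = 201.3 mg/L.
122.0 L/s = 0.1220 m³/s. Load = 0.1220 m³/s × 201.3 g/m³ × 86 400 s/d = 2122 kg/d.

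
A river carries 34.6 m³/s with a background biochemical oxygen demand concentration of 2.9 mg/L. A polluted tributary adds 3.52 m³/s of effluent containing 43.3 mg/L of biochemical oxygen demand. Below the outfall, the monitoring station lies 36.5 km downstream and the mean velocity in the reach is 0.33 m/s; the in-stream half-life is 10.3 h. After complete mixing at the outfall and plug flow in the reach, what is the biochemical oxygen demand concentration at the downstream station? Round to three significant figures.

Conservation of mass: C = (34.60·2.900 + 3.520·43.30) / 38.12 = 252.8/38.12 = 6.631 mg/L.
Travel time t = 36.5·1000 / 0.33 = 110600 s = 30.72 h.
Half-life 10.3 h → k = ln 2 / 10.3 = 0.06730 h⁻¹ = 1.615 d⁻¹.
After decay, C = 6.631 × e^(−kt) = 6.631 × 0.1265 = 0.8387 mg/L.

0.839 mg/L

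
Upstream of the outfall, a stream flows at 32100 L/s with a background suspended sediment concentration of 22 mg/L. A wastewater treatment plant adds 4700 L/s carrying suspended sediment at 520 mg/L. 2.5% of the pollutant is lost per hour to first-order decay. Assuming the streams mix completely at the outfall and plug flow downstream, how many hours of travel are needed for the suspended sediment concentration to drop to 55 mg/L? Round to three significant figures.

17.5 h

Mixed concentration C = ΣQC/ΣQ = (32100·22.00 + 4700·520.0) / 36800 = 3150000/36800 = 85.60 mg/L.
2.5%/h lost → k = −ln(1 − 0.025) = 0.02532 h⁻¹.
85.60·exp(−k·t) = 55 → t = ln(85.60/55)/k = 62900 s = 17.47 h.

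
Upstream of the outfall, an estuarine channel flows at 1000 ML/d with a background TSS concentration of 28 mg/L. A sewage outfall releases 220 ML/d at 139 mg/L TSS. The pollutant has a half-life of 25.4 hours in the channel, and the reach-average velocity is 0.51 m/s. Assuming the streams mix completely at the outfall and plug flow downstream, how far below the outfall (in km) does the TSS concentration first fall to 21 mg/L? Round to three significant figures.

55.6 km

After mixing, C = (1000·28.00 + 220.0·139.0) / 1220 = 58580/1220 = 48.02 mg/L.
Half-life 25.4 h → k = ln 2 / 25.4 = 0.02729 h⁻¹ = 0.6549 d⁻¹.
Set 48.02·exp(−k·t) = 21 → t = ln(48.02/21)/k = 109100 s = 30.31 h.
Distance = v·t = 0.51·109100 = 55640 m = 55.64 km.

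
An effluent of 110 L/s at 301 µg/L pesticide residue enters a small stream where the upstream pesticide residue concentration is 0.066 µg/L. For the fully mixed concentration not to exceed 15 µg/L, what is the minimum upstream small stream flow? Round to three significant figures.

Set C_mix = 15: (Q·0.06600 + 110.0·301.0) / (Q + 110.0) = 15
→ Q = 110.0·(301.0 − 15)/(15 − 0.06600) = 2107 L/s.

2110 L/s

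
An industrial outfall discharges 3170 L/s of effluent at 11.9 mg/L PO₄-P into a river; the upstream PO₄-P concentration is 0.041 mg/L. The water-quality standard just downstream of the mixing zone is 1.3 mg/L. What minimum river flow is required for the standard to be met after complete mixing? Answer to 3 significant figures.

26700 L/s

Set C_mix = 1.3: (Q·0.04100 + 3170·11.90) / (Q + 3170) = 1.3
→ Q = 3170·(11.90 − 1.3)/(1.3 − 0.04100) = 26690 L/s.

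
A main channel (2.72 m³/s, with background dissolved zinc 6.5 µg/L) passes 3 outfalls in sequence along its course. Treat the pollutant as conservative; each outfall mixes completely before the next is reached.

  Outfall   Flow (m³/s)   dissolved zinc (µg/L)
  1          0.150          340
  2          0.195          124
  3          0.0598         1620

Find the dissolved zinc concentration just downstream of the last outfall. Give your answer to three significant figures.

Outfall 1: combined Q = 2.870 m³/s; C = (2.720·6.500 + 0.1500·340.0)/2.870 = 23.93 µg/L.
Outfall 2: combined Q = 3.065 m³/s; C = (2.870·23.93 + 0.1950·124.0)/3.065 = 30.30 µg/L.
Outfall 3: combined Q = 3.125 m³/s; C = (3.065·30.30 + 0.05980·1620)/3.125 = 60.72 µg/L.

60.7 µg/L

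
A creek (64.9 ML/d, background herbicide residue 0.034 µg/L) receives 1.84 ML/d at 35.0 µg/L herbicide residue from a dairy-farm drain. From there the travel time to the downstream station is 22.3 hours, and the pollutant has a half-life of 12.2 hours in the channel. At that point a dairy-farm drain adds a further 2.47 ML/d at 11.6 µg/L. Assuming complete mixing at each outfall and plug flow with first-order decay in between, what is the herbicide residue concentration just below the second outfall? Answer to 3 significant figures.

0.685 µg/L

Conservation of mass: C = (64.90·0.03400 + 1.840·35.00) / 66.74 = 66.61/66.74 = 0.9980 µg/L; combined flow 66.74 ML/d.
Half-life 12.2 h → k = ln 2 / 12.2 = 0.05682 h⁻¹ = 1.364 d⁻¹.
Applying C = C₀e^(−kt): 0.9980 × 0.2817 = 0.2811 µg/L.
At the second outfall, C = (66.74·0.2811 + 2.470·11.60) / (66.74 + 2.470) = 0.6851 µg/L.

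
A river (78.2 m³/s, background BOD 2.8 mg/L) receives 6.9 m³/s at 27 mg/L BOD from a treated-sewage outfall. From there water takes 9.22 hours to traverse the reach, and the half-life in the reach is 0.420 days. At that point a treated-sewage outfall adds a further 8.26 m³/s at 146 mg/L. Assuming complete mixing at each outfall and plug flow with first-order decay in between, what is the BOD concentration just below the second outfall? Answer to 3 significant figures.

After mixing, C = (78.20·2.800 + 6.900·27.00) / 85.10 = 405.3/85.10 = 4.762 mg/L; combined flow 85.10 m³/s.
Half-life 0.420 d → k = ln 2 / 0.420 = 1.650 d⁻¹.
First-order decay: C = 4.762·exp(−k·t) = 4.762·0.5305 = 2.526 mg/L.
Second outfall: C = (85.10·2.526 + 8.260·146.0)/93.36 = 15.22 mg/L.

15.2 mg/L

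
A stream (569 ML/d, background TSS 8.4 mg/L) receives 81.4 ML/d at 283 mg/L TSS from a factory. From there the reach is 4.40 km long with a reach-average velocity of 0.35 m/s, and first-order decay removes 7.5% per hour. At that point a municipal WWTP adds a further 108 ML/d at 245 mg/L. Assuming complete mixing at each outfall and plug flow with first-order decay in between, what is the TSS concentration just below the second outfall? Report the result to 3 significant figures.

After mixing, C = (569.0·8.400 + 81.40·283.0) / 650.4 = 27820/650.4 = 42.77 mg/L; combined flow 650.4 ML/d.
Travel time t = 4.40·1000 / 0.35 = 12570 s = 3.492 h.
7.5%/h lost → k = −ln(1 − 0.075) = 0.07796 h⁻¹.
After decay, C = 42.77 × e^(−kt) = 42.77 × 0.7617 = 32.57 mg/L.
At the second outfall, C = (650.4·32.57 + 108.0·245.0) / (650.4 + 108.0) = 62.82 mg/L.

62.8 mg/L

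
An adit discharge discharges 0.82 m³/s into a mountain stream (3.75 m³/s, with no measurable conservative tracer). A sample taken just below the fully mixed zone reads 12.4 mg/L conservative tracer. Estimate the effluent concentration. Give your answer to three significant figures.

Mass balance: 3.750·0 + 0.8200·Cₑ = 4.570·12.40
→ Cₑ = (4.570·12.40 − 3.750·0) / 0.8200 = 69.11 mg/L.

69.1 mg/L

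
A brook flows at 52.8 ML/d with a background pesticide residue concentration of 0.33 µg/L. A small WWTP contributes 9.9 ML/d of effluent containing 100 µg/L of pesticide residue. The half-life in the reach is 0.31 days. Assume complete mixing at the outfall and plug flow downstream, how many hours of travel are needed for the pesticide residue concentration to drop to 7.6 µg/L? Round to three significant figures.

Flow-weighted average: C = (52.80·0.3300 + 9.900·100.0) / 62.70 = 1007/62.70 = 16.07 µg/L.
Half-life 0.31 d → k = ln 2 / 0.31 = 2.236 d⁻¹.
16.07·exp(−k·t) = 7.6 → t = ln(16.07/7.6)/k = 28930 s = 8.036 h.

8.04 h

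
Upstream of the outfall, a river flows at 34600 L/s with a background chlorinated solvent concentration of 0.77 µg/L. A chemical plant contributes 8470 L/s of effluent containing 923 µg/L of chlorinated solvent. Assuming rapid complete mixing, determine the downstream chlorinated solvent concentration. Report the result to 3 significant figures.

182 µg/L

Conservation of mass: C = (34600·0.7700 + 8470·923.0) / 43070 = 7844000/43070 = 182.1 µg/L.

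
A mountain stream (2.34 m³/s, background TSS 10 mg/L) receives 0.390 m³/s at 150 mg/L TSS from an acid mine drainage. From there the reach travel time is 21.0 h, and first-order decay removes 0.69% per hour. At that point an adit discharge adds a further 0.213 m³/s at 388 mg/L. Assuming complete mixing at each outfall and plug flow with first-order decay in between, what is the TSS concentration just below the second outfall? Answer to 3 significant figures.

52.1 mg/L

Mass balance: C = (2.340·10.00 + 0.3900·150.0) / 2.730 = 81.90/2.730 = 30.00 mg/L; combined flow 2.730 m³/s.
0.69%/h lost → k = −ln(1 − 0.0069) = 0.006924 h⁻¹.
Decay over the reach: 30.00·exp(−kt) = 30.00·0.8647 = 25.94 mg/L.
Second outfall: C = (2.730·25.94 + 0.2130·388.0)/2.943 = 52.14 mg/L.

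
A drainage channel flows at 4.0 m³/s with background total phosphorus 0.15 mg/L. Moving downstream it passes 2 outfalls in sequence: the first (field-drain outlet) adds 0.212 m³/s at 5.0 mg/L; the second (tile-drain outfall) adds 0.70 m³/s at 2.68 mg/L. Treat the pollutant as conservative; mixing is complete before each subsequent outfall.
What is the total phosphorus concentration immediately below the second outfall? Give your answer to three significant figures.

0.720 mg/L

After outfall 1: Q = 4.000 + 0.2120 = 4.212 m³/s; C = (4.000·0.1500 + 0.2120·5.000)/4.212 = 0.3941 mg/L.
After outfall 2: Q = 4.212 + 0.7000 = 4.912 m³/s; C = (4.212·0.3941 + 0.7000·2.680)/4.912 = 0.7199 mg/L.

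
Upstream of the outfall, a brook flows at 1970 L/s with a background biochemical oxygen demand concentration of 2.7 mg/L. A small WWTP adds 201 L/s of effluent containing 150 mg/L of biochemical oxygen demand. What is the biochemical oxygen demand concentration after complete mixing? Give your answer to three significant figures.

Mixed concentration C = ΣQC/ΣQ = (1970·2.700 + 201.0·150.0) / 2171 = 35470/2171 = 16.34 mg/L.

16.3 mg/L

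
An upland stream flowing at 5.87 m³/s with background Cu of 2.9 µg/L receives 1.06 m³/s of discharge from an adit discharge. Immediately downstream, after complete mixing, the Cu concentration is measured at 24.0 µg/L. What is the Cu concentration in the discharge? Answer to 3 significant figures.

Mass balance: 5.870·2.900 + 1.060·Cₑ = 6.930·24.00
→ Cₑ = (6.930·24.00 − 5.870·2.900) / 1.060 = 140.8 µg/L.

141 µg/L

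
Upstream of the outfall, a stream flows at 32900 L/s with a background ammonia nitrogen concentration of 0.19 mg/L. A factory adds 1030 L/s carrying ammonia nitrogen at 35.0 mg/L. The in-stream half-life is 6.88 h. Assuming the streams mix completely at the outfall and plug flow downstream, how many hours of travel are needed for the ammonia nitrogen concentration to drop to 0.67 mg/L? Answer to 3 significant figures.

6.16 h

Mixed concentration C = ΣQC/ΣQ = (32900·0.1900 + 1030·35.00) / 33930 = 42300/33930 = 1.247 mg/L.
Half-life 6.88 h → k = ln 2 / 6.88 = 0.1007 h⁻¹ = 2.418 d⁻¹.
1.247·exp(−k·t) = 0.67 → t = ln(1.247/0.67)/k = 22190 s = 6.164 h.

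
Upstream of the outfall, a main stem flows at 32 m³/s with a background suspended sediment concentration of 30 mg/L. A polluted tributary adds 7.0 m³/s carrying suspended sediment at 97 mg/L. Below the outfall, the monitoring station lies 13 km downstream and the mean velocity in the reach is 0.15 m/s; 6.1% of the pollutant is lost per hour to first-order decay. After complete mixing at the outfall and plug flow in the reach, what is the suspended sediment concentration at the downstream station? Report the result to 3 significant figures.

9.24 mg/L

Flow-weighted average: C = (32.00·30.00 + 7.000·97.00) / 39.00 = 1639/39.00 = 42.03 mg/L.
Travel time t = 13·1000 / 0.15 = 86670 s = 24.07 h.
6.1%/h lost → k = −ln(1 − 0.061) = 0.06294 h⁻¹.
First-order decay: C = 42.03·exp(−k·t) = 42.03·0.2198 = 9.236 mg/L.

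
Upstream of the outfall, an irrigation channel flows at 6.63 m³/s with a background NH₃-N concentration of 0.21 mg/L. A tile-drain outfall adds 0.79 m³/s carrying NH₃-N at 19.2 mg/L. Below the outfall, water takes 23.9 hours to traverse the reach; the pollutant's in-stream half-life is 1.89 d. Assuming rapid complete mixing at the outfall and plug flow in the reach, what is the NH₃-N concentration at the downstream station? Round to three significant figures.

1.55 mg/L

Flow-weighted average: C = (6.630·0.2100 + 0.7900·19.20) / 7.420 = 16.56/7.420 = 2.232 mg/L.
Half-life 1.89 d → k = ln 2 / 1.89 = 0.3667 d⁻¹.
After decay, C = 2.232 × e^(−kt) = 2.232 × 0.6940 = 1.549 mg/L.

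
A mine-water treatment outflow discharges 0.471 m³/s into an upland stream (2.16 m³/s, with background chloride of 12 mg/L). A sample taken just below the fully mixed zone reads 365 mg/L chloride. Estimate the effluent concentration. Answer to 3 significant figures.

1980 mg/L

Mass balance: 2.160·12.00 + 0.4710·Cₑ = 2.631·365.0
→ Cₑ = (2.631·365.0 − 2.160·12.00) / 0.4710 = 1984 mg/L.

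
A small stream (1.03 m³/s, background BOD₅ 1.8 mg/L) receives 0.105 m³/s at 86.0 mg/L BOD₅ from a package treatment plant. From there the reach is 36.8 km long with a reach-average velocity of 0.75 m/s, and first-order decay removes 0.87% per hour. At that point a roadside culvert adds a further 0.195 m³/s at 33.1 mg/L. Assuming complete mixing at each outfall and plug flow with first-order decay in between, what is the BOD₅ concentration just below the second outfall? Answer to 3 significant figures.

12.1 mg/L

Mass balance: C = (1.030·1.800 + 0.1050·86.00) / 1.135 = 10.88/1.135 = 9.589 mg/L; combined flow 1.135 m³/s.
Travel time t = 36.8·1000 / 0.75 = 49070 s = 13.63 h.
0.87%/h lost → k = −ln(1 − 0.0087) = 0.008738 h⁻¹.
Decay over the reach: 9.589·exp(−kt) = 9.589·0.8877 = 8.513 mg/L.
At the second outfall, C = (1.135·8.513 + 0.1950·33.10) / (1.135 + 0.1950) = 12.12 mg/L.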